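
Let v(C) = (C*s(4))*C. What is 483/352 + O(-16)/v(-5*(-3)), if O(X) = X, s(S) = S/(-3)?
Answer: 37633/26400 ≈ 1.4255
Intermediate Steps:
s(S) = -S/3 (s(S) = S*(-⅓) = -S/3)
v(C) = -4*C²/3 (v(C) = (C*(-⅓*4))*C = (C*(-4/3))*C = (-4*C/3)*C = -4*C²/3)
483/352 + O(-16)/v(-5*(-3)) = 483/352 - 16/((-4*(-5*(-3))²/3)) = 483*(1/352) - 16/((-4/3*15²)) = 483/352 - 16/((-4/3*225)) = 483/352 - 16/(-300) = 483/352 - 16*(-1/300) = 483/352 + 4/75 = 37633/26400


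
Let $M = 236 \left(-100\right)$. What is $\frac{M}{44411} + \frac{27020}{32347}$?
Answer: $\frac{62370860}{205223231} \approx 0.30392$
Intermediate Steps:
$M = -23600$
$\frac{M}{44411} + \frac{27020}{32347} = - \frac{23600}{44411} + \frac{27020}{32347} = \left(-23600\right) \frac{1}{44411} + 27020 \cdot \frac{1}{32347} = - \frac{23600}{44411} + \frac{3860}{4621} = \frac{62370860}{205223231}$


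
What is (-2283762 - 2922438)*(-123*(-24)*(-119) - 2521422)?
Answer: 14955902802000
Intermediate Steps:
(-2283762 - 2922438)*(-123*(-24)*(-119) - 2521422) = -5206200*(2952*(-119) - 2521422) = -5206200*(-351288 - 2521422) = -5206200*(-2872710) = 14955902802000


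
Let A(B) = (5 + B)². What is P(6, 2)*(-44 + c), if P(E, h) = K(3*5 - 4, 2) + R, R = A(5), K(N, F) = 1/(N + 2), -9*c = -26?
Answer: -481370/117 ≈ -4114.3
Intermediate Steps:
c = 26/9 (c = -⅑*(-26) = 26/9 ≈ 2.8889)
K(N, F) = 1/(2 + N)
R = 100 (R = (5 + 5)² = 10² = 100)
P(E, h) = 1301/13 (P(E, h) = 1/(2 + (3*5 - 4)) + 100 = 1/(2 + (15 - 4)) + 100 = 1/(2 + 11) + 100 = 1/13 + 100 = 1301/13)
P(6, 2)*(-44 + c) = 1301*(-44 + 26/9)/13 = (1301/13)*(-370/9) = -481370/117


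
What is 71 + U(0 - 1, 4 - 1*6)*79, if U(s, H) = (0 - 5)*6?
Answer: -2299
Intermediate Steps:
U(s, H) = -30 (U(s, H) = -5*6 = -30)
71 + U(0 - 1, 4 - 1*6)*79 = 71 - 30*79 = 71 - 2370 = -2299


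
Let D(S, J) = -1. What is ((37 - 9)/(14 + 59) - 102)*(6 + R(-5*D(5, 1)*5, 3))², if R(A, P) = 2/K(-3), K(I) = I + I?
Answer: -2143802/657 ≈ -3263.0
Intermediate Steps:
K(I) = 2*I
R(A, P) = -⅓ (R(A, P) = 2/((2*(-3))) = 2/(-6) = 2*(-⅙) = -⅓)
((37 - 9)/(14 + 59) - 102)*(6 + R(-5*D(5, 1)*5, 3))² = ((37 - 9)/(14 + 59) - 102)*(6 - ⅓)² = (28/73 - 102)*(17/3)² = (28*(1/73) - 102)*(289/9) = (28/73 - 102)*(289/9) = -7418/73*289/9 = -2143802/657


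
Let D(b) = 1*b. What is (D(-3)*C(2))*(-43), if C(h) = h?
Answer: 258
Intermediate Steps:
D(b) = b
(D(-3)*C(2))*(-43) = -3*2*(-43) = -6*(-43) = 258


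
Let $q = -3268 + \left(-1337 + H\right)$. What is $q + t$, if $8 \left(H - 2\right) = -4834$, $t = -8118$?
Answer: $- \frac{53301}{4} \approx -13325.0$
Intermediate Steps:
$H = - \frac{2409}{4}$ ($H = 2 + \frac{1}{8} \left(-4834\right) = 2 - \frac{2417}{4} = - \frac{2409}{4} \approx -602.25$)
$q = - \frac{20829}{4}$ ($q = -3268 - \frac{7757}{4} = - \frac{20829}{4} \approx -5207.3$)
$q + t = - \frac{20829}{4} - 8118 = - \frac{53301}{4}$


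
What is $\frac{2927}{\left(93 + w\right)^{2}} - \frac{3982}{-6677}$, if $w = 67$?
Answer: $\frac{11043889}{15539200} \approx 0.71071$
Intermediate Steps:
$\frac{2927}{\left(93 + w\right)^{2}} - \frac{3982}{-6677} = \frac{2927}{\left(93 + 67\right)^{2}} - \frac{3982}{-6677} = \frac{2927}{160^{2}} - - \frac{362}{607} = \frac{2927}{25600} + \frac{362}{607} = \frac{11043889}{15539200}$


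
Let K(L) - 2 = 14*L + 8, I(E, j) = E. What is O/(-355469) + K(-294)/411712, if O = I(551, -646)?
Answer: -843204513/73175426464 ≈ -0.011523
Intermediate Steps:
O = 551
K(L) = 10 + 14*L (K(L) = 2 + (14*L + 8) = 2 + (8 + 14*L) = 10 + 14*L)
O/(-355469) + K(-294)/411712 = 551/(-355469) + (10 + 14*(-294))/411712 = 551*(-1/355469) + (10 - 4116)*(1/411712) = -551/355469 - 4106*1/411712 = -551/355469 - 2053/205856 = -843204513/73175426464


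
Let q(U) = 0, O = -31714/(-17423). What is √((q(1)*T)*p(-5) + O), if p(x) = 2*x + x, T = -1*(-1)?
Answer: √552553022/17423 ≈ 1.3492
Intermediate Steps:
O = 31714/17423 (O = -31714*(-1/17423) = 31714/17423 ≈ 1.8202)
T = 1
p(x) = 3*x
√((q(1)*T)*p(-5) + O) = √((0*1)*(3*(-5)) + 31714/17423) = √(0*(-15) + 31714/17423) = √(0 + 31714/17423) = √(31714/17423) = √552553022/17423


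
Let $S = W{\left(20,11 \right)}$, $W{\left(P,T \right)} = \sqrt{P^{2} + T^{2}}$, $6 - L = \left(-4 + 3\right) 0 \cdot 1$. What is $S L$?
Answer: $6 \sqrt{521} \approx 136.95$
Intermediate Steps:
$L = 6$ ($L = 6 - \left(-4 + 3\right) 0 \cdot 1 = 6 - \left(-1\right) 0 \cdot 1 = 6 - 0 \cdot 1 = 6 - 0 = 6 + 0 = 6$)
$S = \sqrt{521}$ ($S = \sqrt{20^{2} + 11^{2}} = \sqrt{400 + 121} = \sqrt{521} \approx 22.825$)
$S L = \sqrt{521} \cdot 6 = 6 \sqrt{521}$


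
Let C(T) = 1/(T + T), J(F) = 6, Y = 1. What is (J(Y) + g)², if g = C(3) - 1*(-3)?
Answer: 3025/36 ≈ 84.028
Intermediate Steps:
C(T) = 1/(2*T)
g = 19/6 (g = (½)/3 - 1*(-3) = (½)*(⅓) + 3 = ⅙ + 3 = 19/6 ≈ 3.1667)
(J(Y) + g)² = (6 + 19/6)² = (55/6)² = 3025/36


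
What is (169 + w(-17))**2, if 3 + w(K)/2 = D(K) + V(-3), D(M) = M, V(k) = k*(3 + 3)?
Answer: 8649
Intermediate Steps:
V(k) = 6*k (V(k) = k*6 = 6*k)
w(K) = -42 + 2*K (w(K) = -6 + 2*(K + 6*(-3)) = -6 + 2*(K - 18) = -6 + 2*(-18 + K) = -6 + (-36 + 2*K) = -42 + 2*K)
(169 + w(-17))**2 = (169 + (-42 + 2*(-17)))**2 = (169 + (-42 - 34))**2 = (169 - 76)**2 = 93**2 = 8649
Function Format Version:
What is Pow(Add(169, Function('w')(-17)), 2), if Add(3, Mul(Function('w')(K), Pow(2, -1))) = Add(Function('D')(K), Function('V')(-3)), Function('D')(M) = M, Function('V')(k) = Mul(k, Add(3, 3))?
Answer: 8649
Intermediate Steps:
Function('V')(k) = Mul(6, k) (Function('V')(k) = Mul(k, 6) = Mul(6, k))
Function('w')(K) = Add(-42, Mul(2, K)) (Function('w')(K) = Add(-6, Mul(2, Add(K, Mul(6, -3)))) = Add(-6, Mul(2, Add(K, -18))) = Add(-6, Mul(2, Add(-18, K))) = Add(-6, Add(-36, Mul(2, K))) = Add(-42, Mul(2, K)))
Pow(Add(169, Function('w')(-17)), 2) = Pow(Add(169, Add(-42, Mul(2, -17))), 2) = Pow(Add(169, Add(-42, -34)), 2) = Pow(Add(169, -76), 2) = Pow(93, 2) = 8649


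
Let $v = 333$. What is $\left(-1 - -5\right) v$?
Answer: $1332$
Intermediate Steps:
$\left(-1 - -5\right) v = \left(-1 - -5\right) 333 = \left(-1 + 5\right) 333 = 4 \cdot 333 = 1332$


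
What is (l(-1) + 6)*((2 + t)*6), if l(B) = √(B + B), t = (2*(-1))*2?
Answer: -72 - 12*I*√2 ≈ -72.0 - 16.971*I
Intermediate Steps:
t = -4 (t = -2*2 = -4)
l(B) = √2*√B (l(B) = √(2*B) = √2*√B)
(l(-1) + 6)*((2 + t)*6) = (√2*√(-1) + 6)*((2 - 4)*6) = (√2*I + 6)*(-2*6) = (I*√2 + 6)*(-12) = (6 + I*√2)*(-12) = -72 - 12*I*√2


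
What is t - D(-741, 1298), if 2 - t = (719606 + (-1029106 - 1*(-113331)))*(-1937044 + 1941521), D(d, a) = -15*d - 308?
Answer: 878237808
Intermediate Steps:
D(d, a) = -308 - 15*d
t = 878248615 (t = 2 - (719606 + (-1029106 - 1*(-113331)))*(-1937044 + 1941521) = 2 - (719606 + (-1029106 + 113331))*4477 = 2 - (719606 - 915775)*4477 = 2 - (-196169)*4477 = 2 - 1*(-878248613) = 2 + 878248613 = 878248615)
t - D(-741, 1298) = 878248615 - (-308 - 15*(-741)) = 878248615 - (-308 + 11115) = 878248615 - 1*10807 = 878248615 - 10807 = 878237808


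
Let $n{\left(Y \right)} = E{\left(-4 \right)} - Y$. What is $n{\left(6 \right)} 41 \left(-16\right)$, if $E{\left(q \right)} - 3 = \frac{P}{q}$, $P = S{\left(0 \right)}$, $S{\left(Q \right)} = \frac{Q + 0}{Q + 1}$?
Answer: $1968$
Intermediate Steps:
$S{\left(Q \right)} = \frac{Q}{1 + Q}$
$P = 0$ ($P = \frac{0}{1 + 0} = \frac{0}{1} = 0 \cdot 1 = 0$)
$E{\left(q \right)} = 3$ ($E{\left(q \right)} = 3 + \frac{0}{q} = 3 + 0 = 3$)
$n{\left(Y \right)} = 3 - Y$
$n{\left(6 \right)} 41 \left(-16\right) = \left(3 - 6\right) 41 \left(-16\right) = \left(-3\right) 41 \left(-16\right) = \left(-123\right) \left(-16\right) = 1968$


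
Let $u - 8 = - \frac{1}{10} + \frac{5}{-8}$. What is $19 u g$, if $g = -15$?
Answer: $- \frac{16587}{8} \approx -2073.4$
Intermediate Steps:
$u = \frac{291}{40}$ ($u = 8 + \left(- \frac{1}{10} + \frac{5}{-8}\right) = 8 + \left(\left(-1\right) \frac{1}{10} + 5 \left(- \frac{1}{8}\right)\right) = 8 - \frac{29}{40} = \frac{291}{40} \approx 7.275$)
$19 u g = 19 \cdot \frac{291}{40} \left(-15\right) = \frac{5529}{40} \left(-15\right) = - \frac{16587}{8}$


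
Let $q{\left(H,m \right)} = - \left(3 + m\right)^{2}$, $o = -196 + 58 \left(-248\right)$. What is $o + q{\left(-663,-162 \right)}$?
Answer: $-39861$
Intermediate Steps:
$o = -14580$ ($o = -196 - 14384 = -14580$)
$o + q{\left(-663,-162 \right)} = -14580 - \left(3 - 162\right)^{2} = -14580 - \left(-159\right)^{2} = -14580 - 25281 = -39861$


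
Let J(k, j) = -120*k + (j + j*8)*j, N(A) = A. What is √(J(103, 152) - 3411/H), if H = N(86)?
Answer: 5*√57847470/86 ≈ 442.19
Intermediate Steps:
H = 86
J(k, j) = -120*k + 9*j² (J(k, j) = -120*k + (j + 8*j)*j = -120*k + (9*j)*j = -120*k + 9*j²)
√(J(103, 152) - 3411/H) = √((-120*103 + 9*152²) - 3411/86) = √((-12360 + 9*23104) - 3411*1/86) = √((-12360 + 207936) - 3411/86) = √(195576 - 3411/86) = √(16816125/86) = 5*√57847470/86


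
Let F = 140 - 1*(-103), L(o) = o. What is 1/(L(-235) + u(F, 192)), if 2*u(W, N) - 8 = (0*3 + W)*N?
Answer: 1/23097 ≈ 4.3296e-5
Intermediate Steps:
F = 243 (F = 140 + 103 = 243)
u(W, N) = 4 + N*W/2 (u(W, N) = 4 + ((0*3 + W)*N)/2 = 4 + ((0 + W)*N)/2 = 4 + (W*N)/2 = 4 + (N*W)/2 = 4 + N*W/2)
1/(L(-235) + u(F, 192)) = 1/(-235 + (4 + (½)*192*243)) = 1/(-235 + (4 + 23328)) = 1/(-235 + 23332) = 1/23097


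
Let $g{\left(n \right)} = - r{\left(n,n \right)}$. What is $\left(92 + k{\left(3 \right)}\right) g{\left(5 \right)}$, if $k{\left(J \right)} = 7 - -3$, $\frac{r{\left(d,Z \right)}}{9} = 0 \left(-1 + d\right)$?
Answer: $0$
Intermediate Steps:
$r{\left(d,Z \right)} = 0$ ($r{\left(d,Z \right)} = 9 \cdot 0 \left(-1 + d\right) = 9 \cdot 0 = 0$)
$k{\left(J \right)} = 10$ ($k{\left(J \right)} = 7 + 3 = 10$)
$g{\left(n \right)} = 0$ ($g{\left(n \right)} = \left(-1\right) 0 = 0$)
$\left(92 + k{\left(3 \right)}\right) g{\left(5 \right)} = \left(92 + 10\right) 0 = 102 \cdot 0 = 0$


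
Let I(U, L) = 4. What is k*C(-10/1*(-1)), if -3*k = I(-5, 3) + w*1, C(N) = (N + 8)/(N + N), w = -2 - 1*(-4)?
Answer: -9/5 ≈ -1.8000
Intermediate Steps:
w = 2 (w = -2 + 4 = 2)
C(N) = (8 + N)/(2*N) (C(N) = (8 + N)/((2*N)) = (8 + N)*(1/(2*N)) = (8 + N)/(2*N))
k = -2 (k = -(4 + 2*1)/3 = -(4 + 2)/3 = -⅓*6 = -2)
k*C(-10/1*(-1)) = -(8 - 10/1*(-1))/(-10/1*(-1)) = -(8 - 10*1*(-1))/(-10*1*(-1)) = -(8 - 10*(-1))/((-10*(-1))) = -(8 + 10)/10 = -18/10 = -2*9/10 = -9/5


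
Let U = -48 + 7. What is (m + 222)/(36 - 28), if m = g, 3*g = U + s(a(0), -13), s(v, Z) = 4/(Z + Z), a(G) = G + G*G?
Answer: 8123/312 ≈ 26.035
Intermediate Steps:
U = -41
a(G) = G + G²
s(v, Z) = 2/Z (s(v, Z) = 4/((2*Z)) = 4*(1/(2*Z)) = 2/Z)
g = -535/39 (g = (-41 + 2/(-13))/3 = (-41 + 2*(-1/13))/3 = (-41 - 2/13)/3 = (⅓)*(-535/13) = -535/39 ≈ -13.718)
m = -535/39 ≈ -13.718
(m + 222)/(36 - 28) = (-535/39 + 222)/(36 - 28) = (8123/39)/8 = (8123/39)*(⅛) = 8123/312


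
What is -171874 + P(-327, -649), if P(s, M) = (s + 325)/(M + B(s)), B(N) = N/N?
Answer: -55687175/324 ≈ -1.7187e+5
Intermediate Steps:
B(N) = 1
P(s, M) = (325 + s)/(1 + M) (P(s, M) = (s + 325)/(M + 1) = (325 + s)/(1 + M))
-171874 + P(-327, -649) = -171874 + (325 - 327)/(1 - 649) = -171874 - 2/(-648) = -171874 - 1/648*(-2) = -171874 + 1/324 = -55687175/324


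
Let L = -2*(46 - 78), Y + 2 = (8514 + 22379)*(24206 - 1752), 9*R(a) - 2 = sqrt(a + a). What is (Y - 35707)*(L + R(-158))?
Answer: 400921442114/9 + 1387271426*I*sqrt(79)/9 ≈ 4.4547e+10 + 1.37e+9*I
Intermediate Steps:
R(a) = 2/9 + sqrt(2)*sqrt(a)/9 (R(a) = 2/9 + sqrt(a + a)/9 = 2/9 + sqrt(2*a)/9 = 2/9 + (sqrt(2)*sqrt(a))/9 = 2/9 + sqrt(2)*sqrt(a)/9)
Y = 693671420 (Y = -2 + (8514 + 22379)*(24206 - 1752) = -2 + 30893*22454 = -2 + 693671422 = 693671420)
L = 64 (L = -2*(-32) = 64)
(Y - 35707)*(L + R(-158)) = (693671420 - 35707)*(64 + (2/9 + sqrt(2)*sqrt(-158)/9)) = 693635713*(64 + (2/9 + sqrt(2)*(I*sqrt(158))/9)) = 693635713*(64 + (2/9 + 2*I*sqrt(79)/9)) = 693635713*(578/9 + 2*I*sqrt(79)/9) = 400921442114/9 + 1387271426*I*sqrt(79)/9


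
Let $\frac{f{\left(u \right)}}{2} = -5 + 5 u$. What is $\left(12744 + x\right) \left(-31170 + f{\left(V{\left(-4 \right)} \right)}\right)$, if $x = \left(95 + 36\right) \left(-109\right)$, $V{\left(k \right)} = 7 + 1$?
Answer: $47738500$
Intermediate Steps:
$V{\left(k \right)} = 8$
$x = -14279$ ($x = 131 \left(-109\right) = -14279$)
$f{\left(u \right)} = -10 + 10 u$ ($f{\left(u \right)} = 2 \left(-5 + 5 u\right) = -10 + 10 u$)
$\left(12744 + x\right) \left(-31170 + f{\left(V{\left(-4 \right)} \right)}\right) = \left(12744 - 14279\right) \left(-31170 + \left(-10 + 10 \cdot 8\right)\right) = - 1535 \left(-31170 + \left(-10 + 80\right)\right) = - 1535 \left(-31170 + 70\right) = \left(-1535\right) \left(-31100\right) = 47738500$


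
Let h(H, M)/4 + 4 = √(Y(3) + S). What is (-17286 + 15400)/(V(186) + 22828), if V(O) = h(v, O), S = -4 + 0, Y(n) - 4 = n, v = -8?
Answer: -1792643/21682804 + 943*√3/65048412 ≈ -0.082651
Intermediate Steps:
Y(n) = 4 + n
S = -4
h(H, M) = -16 + 4*√3 (h(H, M) = -16 + 4*√((4 + 3) - 4) = -16 + 4*√(7 - 4) = -16 + 4*√3)
V(O) = -16 + 4*√3
(-17286 + 15400)/(V(186) + 22828) = (-17286 + 15400)/((-16 + 4*√3) + 22828) = -1886/(22812 + 4*√3)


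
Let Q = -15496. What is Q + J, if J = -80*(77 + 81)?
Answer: -28136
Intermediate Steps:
J = -12640 (J = -80*158 = -12640)
Q + J = -15496 - 12640 = -28136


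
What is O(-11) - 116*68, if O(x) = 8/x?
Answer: -86776/11 ≈ -7888.7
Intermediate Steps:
O(-11) - 116*68 = 8/(-11) - 116*68 = 8*(-1/11) - 7888 = -8/11 - 7888 = -86776/11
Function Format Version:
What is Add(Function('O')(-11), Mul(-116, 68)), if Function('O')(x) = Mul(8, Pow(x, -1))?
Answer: Rational(-86776, 11) ≈ -7888.7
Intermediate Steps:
Add(Function('O')(-11), Mul(-116, 68)) = Add(Mul(8, Pow(-11, -1)), Mul(-116, 68)) = Add(Mul(8, Rational(-1, 11)), -7888) = Add(Rational(-8, 11), -7888) = Rational(-86776, 11)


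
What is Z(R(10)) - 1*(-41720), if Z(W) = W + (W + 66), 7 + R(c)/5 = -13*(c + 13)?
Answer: 38726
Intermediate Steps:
R(c) = -880 - 65*c (R(c) = -35 + 5*(-13*(c + 13)) = -35 + 5*(-13*(13 + c)) = -35 + 5*(-169 - 13*c) = -35 + (-845 - 65*c) = -880 - 65*c)
Z(W) = 66 + 2*W (Z(W) = W + (66 + W) = 66 + 2*W)
Z(R(10)) - 1*(-41720) = (66 + 2*(-880 - 65*10)) - 1*(-41720) = (66 + 2*(-880 - 650)) + 41720 = (66 + 2*(-1530)) + 41720 = (66 - 3060) + 41720 = -2994 + 41720 = 38726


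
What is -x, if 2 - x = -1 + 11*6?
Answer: 63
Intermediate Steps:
x = -63 (x = 2 - (-1 + 11*6) = 2 - (-1 + 66) = 2 - 1*65 = 2 - 65 = -63)
-x = -1*(-63) = 63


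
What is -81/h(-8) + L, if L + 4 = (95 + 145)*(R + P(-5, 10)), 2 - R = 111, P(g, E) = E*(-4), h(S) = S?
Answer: -286031/8 ≈ -35754.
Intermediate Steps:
P(g, E) = -4*E
R = -109 (R = 2 - 1*111 = 2 - 111 = -109)
L = -35764 (L = -4 + (95 + 145)*(-109 - 4*10) = -4 + 240*(-109 - 40) = -4 + 240*(-149) = -4 - 35760 = -35764)
-81/h(-8) + L = -81/(-8) - 35764 = -81*(-⅛) - 35764 = 81/8 - 35764 = -286031/8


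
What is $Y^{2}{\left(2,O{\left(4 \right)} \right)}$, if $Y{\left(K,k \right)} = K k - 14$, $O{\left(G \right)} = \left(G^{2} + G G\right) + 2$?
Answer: $2916$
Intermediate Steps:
$O{\left(G \right)} = 2 + 2 G^{2}$ ($O{\left(G \right)} = \left(G^{2} + G^{2}\right) + 2 = 2 G^{2} + 2 = 2 + 2 G^{2}$)
$Y{\left(K,k \right)} = -14 + K k$
$Y^{2}{\left(2,O{\left(4 \right)} \right)} = \left(-14 + 2 \left(2 + 2 \cdot 4^{2}\right)\right)^{2} = \left(-14 + 2 \left(2 + 2 \cdot 16\right)\right)^{2} = \left(-14 + 2 \left(2 + 32\right)\right)^{2} = \left(-14 + 2 \cdot 34\right)^{2} = \left(-14 + 68\right)^{2} = 54^{2} = 2916$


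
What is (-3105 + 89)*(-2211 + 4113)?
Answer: -5736432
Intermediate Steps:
(-3105 + 89)*(-2211 + 4113) = -3016*1902 = -5736432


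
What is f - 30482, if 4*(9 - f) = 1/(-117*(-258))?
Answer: -3679431913/120744 ≈ -30473.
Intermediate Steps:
f = 1086695/120744 (f = 9 - 1/(4*((-117*(-258)))) = 9 - 1/4/30186 = 9 - 1/4*1/30186 = 9 - 1/120744 = 1086695/120744 ≈ 9.0000)
f - 30482 = 1086695/120744 - 30482 = -3679431913/120744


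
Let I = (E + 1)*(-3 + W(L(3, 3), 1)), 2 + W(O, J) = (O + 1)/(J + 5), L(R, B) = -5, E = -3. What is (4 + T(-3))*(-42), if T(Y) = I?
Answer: -644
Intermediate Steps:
W(O, J) = -2 + (1 + O)/(5 + J) (W(O, J) = -2 + (O + 1)/(J + 5) = -2 + (1 + O)/(5 + J))
I = 34/3 (I = (-3 + 1)*(-3 + (-9 - 5 - 2*1)/(5 + 1)) = -2*(-3 + (-9 - 5 - 2)/6) = -2*(-3 + (⅙)*(-16)) = -2*(-3 - 8/3) = -2*(-17/3) = 34/3 ≈ 11.333)
T(Y) = 34/3
(4 + T(-3))*(-42) = (4 + 34/3)*(-42) = (46/3)*(-42) = -644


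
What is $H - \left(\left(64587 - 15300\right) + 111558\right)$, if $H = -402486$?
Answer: $-563331$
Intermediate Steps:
$H - \left(\left(64587 - 15300\right) + 111558\right) = -402486 - \left(\left(64587 - 15300\right) + 111558\right) = -402486 - \left(49287 + 111558\right) = -402486 - 160845 = -563331$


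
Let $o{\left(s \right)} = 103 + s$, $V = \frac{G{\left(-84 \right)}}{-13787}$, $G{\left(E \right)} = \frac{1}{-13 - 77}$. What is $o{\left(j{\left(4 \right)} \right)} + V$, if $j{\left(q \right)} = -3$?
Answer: $\frac{124083001}{1240830} \approx 100.0$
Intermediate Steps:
$G{\left(E \right)} = - \frac{1}{90}$ ($G{\left(E \right)} = \frac{1}{-90} = - \frac{1}{90}$)
$V = \frac{1}{1240830}$ ($V = - \frac{1}{90 \left(-13787\right)} = \left(- \frac{1}{90}\right) \left(- \frac{1}{13787}\right) = \frac{1}{1240830} \approx 8.0591 \cdot 10^{-7}$)
$o{\left(j{\left(4 \right)} \right)} + V = \left(103 - 3\right) + \frac{1}{1240830} = 100 + \frac{1}{1240830} = \frac{124083001}{1240830}$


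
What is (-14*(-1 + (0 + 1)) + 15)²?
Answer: 225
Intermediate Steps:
(-14*(-1 + (0 + 1)) + 15)² = (-14*(-1 + 1) + 15)² = (-14*0 + 15)² = (0 + 15)² = 15² = 225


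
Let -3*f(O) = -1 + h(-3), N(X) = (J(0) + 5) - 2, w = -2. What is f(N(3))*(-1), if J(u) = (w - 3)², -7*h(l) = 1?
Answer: -8/21 ≈ -0.38095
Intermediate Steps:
h(l) = -⅐ (h(l) = -⅐*1 = -⅐)
J(u) = 25 (J(u) = (-2 - 3)² = (-5)² = 25)
N(X) = 28 (N(X) = (25 + 5) - 2 = 30 - 2 = 28)
f(O) = 8/21 (f(O) = -(-1 - ⅐)/3 = -⅓*(-8/7) = 8/21)
f(N(3))*(-1) = (8/21)*(-1) = -8/21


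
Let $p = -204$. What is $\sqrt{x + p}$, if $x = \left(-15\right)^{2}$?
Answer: $\sqrt{21} \approx 4.5826$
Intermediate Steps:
$x = 225$
$\sqrt{x + p} = \sqrt{225 - 204} = \sqrt{21}$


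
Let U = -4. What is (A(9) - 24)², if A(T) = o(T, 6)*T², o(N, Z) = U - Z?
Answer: 695556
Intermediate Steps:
o(N, Z) = -4 - Z
A(T) = -10*T² (A(T) = (-4 - 1*6)*T² = (-4 - 6)*T² = -10*T²)
(A(9) - 24)² = (-10*9² - 24)² = (-10*81 - 24)² = (-810 - 24)² = (-834)² = 695556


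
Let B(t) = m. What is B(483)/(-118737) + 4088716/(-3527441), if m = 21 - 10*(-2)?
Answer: -485626496773/418837762017 ≈ -1.1595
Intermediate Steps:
m = 41 (m = 21 + 20 = 41)
B(t) = 41
B(483)/(-118737) + 4088716/(-3527441) = 41/(-118737) + 4088716/(-3527441) = 41*(-1/118737) + 4088716*(-1/3527441) = -41/118737 - 4088716/3527441 = -485626496773/418837762017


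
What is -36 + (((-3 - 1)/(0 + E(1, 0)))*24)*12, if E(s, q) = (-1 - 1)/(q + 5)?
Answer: 2844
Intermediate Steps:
E(s, q) = -2/(5 + q)
-36 + (((-3 - 1)/(0 + E(1, 0)))*24)*12 = -36 + (((-3 - 1)/(0 - 2/(5 + 0)))*24)*12 = -36 + (-4/(0 - 2/5)*24)*12 = -36 + (-4/(0 - 2*⅕)*24)*12 = -36 + (-4/(0 - ⅖)*24)*12 = -36 + (-4/(-⅖)*24)*12 = -36 + (-4*(-5/2)*24)*12 = -36 + (10*24)*12 = -36 + 240*12 = -36 + 2880 = 2844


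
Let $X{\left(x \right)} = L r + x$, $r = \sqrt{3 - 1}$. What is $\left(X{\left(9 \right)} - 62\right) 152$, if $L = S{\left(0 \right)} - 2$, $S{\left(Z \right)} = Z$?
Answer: $-8056 - 304 \sqrt{2} \approx -8485.9$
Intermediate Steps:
$r = \sqrt{2} \approx 1.4142$
$L = -2$ ($L = 0 - 2 = -2$)
$X{\left(x \right)} = x - 2 \sqrt{2}$ ($X{\left(x \right)} = - 2 \sqrt{2} + x = x - 2 \sqrt{2}$)
$\left(X{\left(9 \right)} - 62\right) 152 = \left(\left(9 - 2 \sqrt{2}\right) - 62\right) 152 = \left(-53 - 2 \sqrt{2}\right) 152 = -8056 - 304 \sqrt{2}$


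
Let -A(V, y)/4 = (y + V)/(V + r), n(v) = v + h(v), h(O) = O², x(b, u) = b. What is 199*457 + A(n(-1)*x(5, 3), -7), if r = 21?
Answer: 272833/3 ≈ 90944.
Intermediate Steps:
n(v) = v + v²
A(V, y) = -4*(V + y)/(21 + V) (A(V, y) = -4*(y + V)/(V + 21) = -4*(V + y)/(21 + V))
199*457 + A(n(-1)*x(5, 3), -7) = 199*457 + 4*(-(-(1 - 1))*5 - 1*(-7))/(21 - (1 - 1)*5) = 90943 + 4*(-(-1*0)*5 + 7)/(21 - 1*0*5) = 90943 + 4*(-0*5 + 7)/(21 + 0*5) = 90943 + 4*(-1*0 + 7)/(21 + 0) = 90943 + 4*(0 + 7)/21 = 90943 + 4*(1/21)*7 = 90943 + 4/3 = 272833/3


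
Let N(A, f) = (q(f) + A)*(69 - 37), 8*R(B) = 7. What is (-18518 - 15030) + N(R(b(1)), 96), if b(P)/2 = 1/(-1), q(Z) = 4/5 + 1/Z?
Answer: -502411/15 ≈ -33494.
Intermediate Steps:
q(Z) = ⅘ + 1/Z (q(Z) = 4*(⅕) + 1/Z = ⅘ + 1/Z)
b(P) = -2 (b(P) = 2/(-1) = 2*(-1) = -2)
R(B) = 7/8 (R(B) = (⅛)*7 = 7/8)
N(A, f) = 128/5 + 32*A + 32/f (N(A, f) = ((⅘ + 1/f) + A)*(69 - 37) = (⅘ + A + 1/f)*32 = 128/5 + 32*A + 32/f)
(-18518 - 15030) + N(R(b(1)), 96) = (-18518 - 15030) + (128/5 + 32*(7/8) + 32/96) = -33548 + (128/5 + 28 + 32*(1/96)) = -33548 + (128/5 + 28 + ⅓) = -33548 + 809/15 = -502411/15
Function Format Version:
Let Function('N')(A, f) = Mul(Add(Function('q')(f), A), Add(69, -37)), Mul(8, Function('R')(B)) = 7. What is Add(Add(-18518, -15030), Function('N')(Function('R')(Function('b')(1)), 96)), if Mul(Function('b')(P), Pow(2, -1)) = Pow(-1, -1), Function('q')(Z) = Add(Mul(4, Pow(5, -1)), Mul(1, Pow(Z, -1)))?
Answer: Rational(-502411, 15) ≈ -33494.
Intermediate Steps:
Function('q')(Z) = Add(Rational(4, 5), Pow(Z, -1)) (Function('q')(Z) = Add(Mul(4, Rational(1, 5)), Pow(Z, -1)) = Add(Rational(4, 5), Pow(Z, -1)))
Function('b')(P) = -2 (Function('b')(P) = Mul(2, Pow(-1, -1)) = Mul(2, -1) = -2)
Function('R')(B) = Rational(7, 8) (Function('R')(B) = Mul(Rational(1, 8), 7) = Rational(7, 8))
Function('N')(A, f) = Add(Rational(128, 5), Mul(32, A), Mul(32, Pow(f, -1))) (Function('N')(A, f) = Mul(Add(Add(Rational(4, 5), Pow(f, -1)), A), Add(69, -37)) = Mul(Add(Rational(4, 5), A, Pow(f, -1)), 32) = Add(Rational(128, 5), Mul(32, A), Mul(32, Pow(f, -1))))
Add(Add(-18518, -15030), Function('N')(Function('R')(Function('b')(1)), 96)) = Add(Add(-18518, -15030), Add(Rational(128, 5), Mul(32, Rational(7, 8)), Mul(32, Pow(96, -1)))) = Add(-33548, Add(Rational(128, 5), 28, Mul(32, Rational(1, 96)))) = Add(-33548, Add(Rational(128, 5), 28, Rational(1, 3))) = Add(-33548, Rational(809, 15)) = Rational(-502411, 15)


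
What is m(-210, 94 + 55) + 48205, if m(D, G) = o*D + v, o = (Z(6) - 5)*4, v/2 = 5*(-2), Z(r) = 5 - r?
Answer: 53225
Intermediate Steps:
v = -20 (v = 2*(5*(-2)) = 2*(-10) = -20)
o = -24 (o = ((5 - 1*6) - 5)*4 = ((5 - 6) - 5)*4 = (-1 - 5)*4 = -6*4 = -24)
m(D, G) = -20 - 24*D (m(D, G) = -24*D - 20 = -20 - 24*D)
m(-210, 94 + 55) + 48205 = (-20 - 24*(-210)) + 48205 = (-20 + 5040) + 48205 = 5020 + 48205 = 53225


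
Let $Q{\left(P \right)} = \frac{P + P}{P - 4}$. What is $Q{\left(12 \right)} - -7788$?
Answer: $7791$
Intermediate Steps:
$Q{\left(P \right)} = \frac{2 P}{-4 + P}$
$Q{\left(12 \right)} - -7788 = 2 \cdot 12 \frac{1}{-4 + 12} - -7788 = 2 \cdot 12 \cdot \frac{1}{8} + 7788 = 3 + 7788 = 7791$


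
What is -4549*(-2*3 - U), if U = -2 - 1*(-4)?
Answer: 36392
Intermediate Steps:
U = 2 (U = -2 + 4 = 2)
-4549*(-2*3 - U) = -4549*(-2*3 - 1*2) = -4549*(-6 - 2) = -4549*(-8) = 36392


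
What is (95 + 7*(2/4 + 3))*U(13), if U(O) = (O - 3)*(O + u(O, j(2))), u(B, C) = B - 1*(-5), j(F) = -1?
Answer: 37045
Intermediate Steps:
u(B, C) = 5 + B (u(B, C) = B + 5 = 5 + B)
U(O) = (-3 + O)*(5 + 2*O) (U(O) = (O - 3)*(O + (5 + O)) = (-3 + O)*(5 + 2*O))
(95 + 7*(2/4 + 3))*U(13) = (95 + 7*(2/4 + 3))*(-15 - 1*13 + 2*13²) = (95 + 7*(2*(¼) + 3))*(-15 - 13 + 2*169) = (95 + 7*(½ + 3))*(-15 - 13 + 338) = (95 + 7*(7/2))*310 = (95 + 49/2)*310 = (239/2)*310 = 37045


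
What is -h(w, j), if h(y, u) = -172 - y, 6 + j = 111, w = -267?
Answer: -95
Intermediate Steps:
j = 105 (j = -6 + 111 = 105)
-h(w, j) = -(-172 - 1*(-267)) = -(-172 + 267) = -1*95 = -95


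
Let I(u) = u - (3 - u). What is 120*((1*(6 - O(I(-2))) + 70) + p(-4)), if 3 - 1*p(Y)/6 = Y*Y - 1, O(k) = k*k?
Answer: -5400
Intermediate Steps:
I(u) = -3 + 2*u (I(u) = u + (-3 + u) = -3 + 2*u)
O(k) = k**2
p(Y) = 24 - 6*Y**2 (p(Y) = 18 - 6*(Y*Y - 1) = 18 - 6*(Y**2 - 1) = 18 - 6*(-1 + Y**2) = 18 + (6 - 6*Y**2) = 24 - 6*Y**2)
120*((1*(6 - O(I(-2))) + 70) + p(-4)) = 120*((1*(6 - (-3 + 2*(-2))**2) + 70) + (24 - 6*(-4)**2)) = 120*((1*(6 - (-3 - 4)**2) + 70) + (24 - 6*16)) = 120*((1*(6 - 1*(-7)**2) + 70) + (24 - 96)) = 120*((1*(6 - 1*49) + 70) - 72) = 120*((1*(6 - 49) + 70) - 72) = 120*((1*(-43) + 70) - 72) = 120*((-43 + 70) - 72) = 120*(27 - 72) = 120*(-45) = -5400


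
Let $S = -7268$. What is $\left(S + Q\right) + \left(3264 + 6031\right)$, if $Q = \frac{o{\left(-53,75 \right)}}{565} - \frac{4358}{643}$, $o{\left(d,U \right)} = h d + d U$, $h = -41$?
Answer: $\frac{732778009}{363295} \approx 2017.0$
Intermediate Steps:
$o{\left(d,U \right)} = - 41 d + U d$ ($o{\left(d,U \right)} = - 41 d + d U = - 41 d + U d$)
$Q = - \frac{3620956}{363295}$ ($Q = \frac{\left(-53\right) \left(-41 + 75\right)}{565} - \frac{4358}{643} = \left(-53\right) 34 \cdot \frac{1}{565} - \frac{4358}{643} = \left(-1802\right) \frac{1}{565} - \frac{4358}{643} = - \frac{1802}{565} - \frac{4358}{643} = - \frac{3620956}{363295} \approx -9.967$)
$\left(S + Q\right) + \left(3264 + 6031\right) = \left(-7268 - \frac{3620956}{363295}\right) + \left(3264 + 6031\right) = - \frac{2644049016}{363295} + 9295 = \frac{732778009}{363295}$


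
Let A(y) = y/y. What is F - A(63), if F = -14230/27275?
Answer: -8301/5455 ≈ -1.5217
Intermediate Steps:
A(y) = 1
F = -2846/5455 (F = -14230*1/27275 = -2846/5455 ≈ -0.52172)
F - A(63) = -2846/5455 - 1*1 = -2846/5455 - 1 = -8301/5455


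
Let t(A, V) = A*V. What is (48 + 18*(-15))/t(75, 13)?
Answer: -74/325 ≈ -0.22769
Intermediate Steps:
(48 + 18*(-15))/t(75, 13) = (48 + 18*(-15))/((75*13)) = (48 - 270)/975 = -222*1/975 = -74/325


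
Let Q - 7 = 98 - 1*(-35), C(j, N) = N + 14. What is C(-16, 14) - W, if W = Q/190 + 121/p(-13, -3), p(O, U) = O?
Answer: 9033/247 ≈ 36.571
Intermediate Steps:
C(j, N) = 14 + N
Q = 140 (Q = 7 + (98 - 1*(-35)) = 7 + (98 + 35) = 7 + 133 = 140)
W = -2117/247 (W = 140/190 + 121/(-13) = 140*(1/190) + 121*(-1/13) = 14/19 - 121/13 = -2117/247 ≈ -8.5708)
C(-16, 14) - W = (14 + 14) - 1*(-2117/247) = 28 + 2117/247 = 9033/247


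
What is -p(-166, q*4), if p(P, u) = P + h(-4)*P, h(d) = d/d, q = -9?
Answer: 332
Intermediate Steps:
h(d) = 1
p(P, u) = 2*P (p(P, u) = P + 1*P = P + P = 2*P)
-p(-166, q*4) = -2*(-166) = -1*(-332) = 332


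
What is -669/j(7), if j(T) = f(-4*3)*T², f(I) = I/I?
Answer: -669/49 ≈ -13.653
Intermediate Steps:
f(I) = 1
j(T) = T² (j(T) = 1*T² = T²)
-669/j(7) = -669/(7²) = -669/49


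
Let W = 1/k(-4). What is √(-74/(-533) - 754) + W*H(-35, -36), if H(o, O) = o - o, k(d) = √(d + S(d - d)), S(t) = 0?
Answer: 4*I*√13385229/533 ≈ 27.457*I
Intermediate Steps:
k(d) = √d (k(d) = √(d + 0) = √d)
H(o, O) = 0
W = -I/2 (W = 1/(√(-4)) = 1/(2*I) = -I/2 ≈ -0.5*I)
√(-74/(-533) - 754) + W*H(-35, -36) = √(-74/(-533) - 754) - I/2*0 = √(-74*(-1/533) - 754) + 0 = √(74/533 - 754) + 0 = √(-401808/533) + 0 = 4*I*√13385229/533 + 0 = 4*I*√13385229/533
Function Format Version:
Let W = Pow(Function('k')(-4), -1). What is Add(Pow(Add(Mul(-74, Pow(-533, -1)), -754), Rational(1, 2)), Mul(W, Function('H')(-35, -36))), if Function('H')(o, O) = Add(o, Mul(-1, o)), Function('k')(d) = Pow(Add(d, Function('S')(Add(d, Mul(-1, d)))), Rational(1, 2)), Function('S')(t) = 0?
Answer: Mul(Rational(4, 533), I, Pow(13385229, Rational(1, 2))) ≈ Mul(27.457, I)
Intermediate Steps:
Function('k')(d) = Pow(d, Rational(1, 2)) (Function('k')(d) = Pow(Add(d, 0), Rational(1, 2)) = Pow(d, Rational(1, 2)))
Function('H')(o, O) = 0
W = Mul(Rational(-1, 2), I) (W = Pow(Pow(-4, Rational(1, 2)), -1) = Pow(Mul(2, I), -1) = Mul(Rational(-1, 2), I) ≈ Mul(-0.50000, I))
Add(Pow(Add(Mul(-74, Pow(-533, -1)), -754), Rational(1, 2)), Mul(W, Function('H')(-35, -36))) = Add(Pow(Add(Mul(-74, Pow(-533, -1)), -754), Rational(1, 2)), Mul(Mul(Rational(-1, 2), I), 0)) = Add(Pow(Add(Mul(-74, Rational(-1, 533)), -754), Rational(1, 2)), 0) = Add(Pow(Add(Rational(74, 533), -754), Rational(1, 2)), 0) = Add(Pow(Rational(-401808, 533), Rational(1, 2)), 0) = Add(Mul(Rational(4, 533), I, Pow(13385229, Rational(1, 2))), 0) = Mul(Rational(4, 533), I, Pow(13385229, Rational(1, 2)))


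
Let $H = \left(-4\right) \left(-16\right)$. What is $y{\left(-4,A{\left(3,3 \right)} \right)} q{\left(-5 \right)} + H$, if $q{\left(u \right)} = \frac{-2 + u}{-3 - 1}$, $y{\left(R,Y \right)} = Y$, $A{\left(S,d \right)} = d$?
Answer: $\frac{277}{4} \approx 69.25$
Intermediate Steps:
$H = 64$
$q{\left(u \right)} = \frac{1}{2} - \frac{u}{4}$ ($q{\left(u \right)} = \frac{-2 + u}{-4} = \left(-2 + u\right) \left(- \frac{1}{4}\right) = \frac{1}{2} - \frac{u}{4}$)
$y{\left(-4,A{\left(3,3 \right)} \right)} q{\left(-5 \right)} + H = 3 \left(\frac{1}{2} - - \frac{5}{4}\right) + 64 = 3 \left(\frac{1}{2} + \frac{5}{4}\right) + 64 = 3 \cdot \frac{7}{4} + 64 = \frac{21}{4} + 64 = \frac{277}{4}$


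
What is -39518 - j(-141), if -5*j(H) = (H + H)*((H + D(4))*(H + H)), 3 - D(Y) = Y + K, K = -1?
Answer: -11410474/5 ≈ -2.2821e+6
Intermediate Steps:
D(Y) = 4 - Y (D(Y) = 3 - (Y - 1) = 3 - (-1 + Y) = 3 + (1 - Y) = 4 - Y)
j(H) = -4*H**3/5 (j(H) = -(H + H)*(H + (4 - 1*4))*(H + H)/5 = -2*H*(H + (4 - 4))*(2*H)/5 = -2*H*(H + 0)*(2*H)/5 = -2*H*H*(2*H)/5 = -2*H*2*H**2/5 = -4*H**3/5)
-39518 - j(-141) = -39518 - (-4)*(-141)**3/5 = -39518 - (-4)*(-2803221)/5 = -39518 - 1*11212884/5 = -39518 - 11212884/5 = -11410474/5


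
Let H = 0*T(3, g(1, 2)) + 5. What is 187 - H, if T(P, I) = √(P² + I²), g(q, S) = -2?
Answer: 182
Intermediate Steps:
T(P, I) = √(I² + P²)
H = 5 (H = 0*√((-2)² + 3²) + 5 = 0*√(4 + 9) + 5 = 0*√13 + 5 = 0 + 5 = 5)
187 - H = 187 - 1*5 = 187 - 5 = 182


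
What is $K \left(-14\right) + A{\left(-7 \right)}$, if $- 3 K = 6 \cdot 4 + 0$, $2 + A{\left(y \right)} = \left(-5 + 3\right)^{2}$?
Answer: $114$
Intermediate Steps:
$A{\left(y \right)} = 2$ ($A{\left(y \right)} = -2 + \left(-5 + 3\right)^{2} = -2 + \left(-2\right)^{2} = -2 + 4 = 2$)
$K = -8$ ($K = - \frac{6 \cdot 4 + 0}{3} = - \frac{24 + 0}{3} = \left(- \frac{1}{3}\right) 24 = -8$)
$K \left(-14\right) + A{\left(-7 \right)} = \left(-8\right) \left(-14\right) + 2 = 112 + 2 = 114$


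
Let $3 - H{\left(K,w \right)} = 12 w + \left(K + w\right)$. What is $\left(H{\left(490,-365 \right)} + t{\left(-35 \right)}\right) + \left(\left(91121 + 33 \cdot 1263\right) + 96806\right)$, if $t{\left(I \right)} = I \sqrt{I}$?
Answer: $233864 - 35 i \sqrt{35} \approx 2.3386 \cdot 10^{5} - 207.06 i$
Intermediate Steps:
$t{\left(I \right)} = I^{\frac{3}{2}}$
$H{\left(K,w \right)} = 3 - K - 13 w$ ($H{\left(K,w \right)} = 3 - \left(12 w + \left(K + w\right)\right) = 3 - \left(K + 13 w\right) = 3 - K - 13 w$)
$\left(H{\left(490,-365 \right)} + t{\left(-35 \right)}\right) + \left(\left(91121 + 33 \cdot 1263\right) + 96806\right) = \left(\left(3 - 490 - -4745\right) + \left(-35\right)^{\frac{3}{2}}\right) + \left(\left(91121 + 33 \cdot 1263\right) + 96806\right) = \left(\left(3 - 490 + 4745\right) - 35 i \sqrt{35}\right) + \left(\left(91121 + 41679\right) + 96806\right) = \left(4258 - 35 i \sqrt{35}\right) + \left(132800 + 96806\right) = \left(4258 - 35 i \sqrt{35}\right) + 229606 = 233864 - 35 i \sqrt{35}$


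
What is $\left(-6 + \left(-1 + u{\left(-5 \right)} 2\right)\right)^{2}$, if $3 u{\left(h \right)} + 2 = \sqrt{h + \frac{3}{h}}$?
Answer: $\frac{3013}{45} - \frac{40 i \sqrt{35}}{9} \approx 66.956 - 26.294 i$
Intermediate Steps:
$u{\left(h \right)} = - \frac{2}{3} + \frac{\sqrt{h + \frac{3}{h}}}{3}$
$\left(-6 + \left(-1 + u{\left(-5 \right)} 2\right)\right)^{2} = \left(-6 - \left(1 - \left(- \frac{2}{3} + \frac{\sqrt{\frac{3 + \left(-5\right)^{2}}{-5}}}{3}\right) 2\right)\right)^{2} = \left(-6 - \left(1 - \left(- \frac{2}{3} + \frac{\sqrt{- \frac{3 + 25}{5}}}{3}\right) 2\right)\right)^{2} = \left(-6 - \left(1 - \left(- \frac{2}{3} + \frac{\sqrt{\left(- \frac{1}{5}\right) 28}}{3}\right) 2\right)\right)^{2} = \left(-6 - \left(1 - \left(- \frac{2}{3} + \frac{\sqrt{- \frac{28}{5}}}{3}\right) 2\right)\right)^{2} = \left(-6 - \left(1 - \left(- \frac{2}{3} + \frac{\frac{2}{5} i \sqrt{35}}{3}\right) 2\right)\right)^{2} = \left(-6 - \left(1 - \left(- \frac{2}{3} + \frac{2 i \sqrt{35}}{15}\right) 2\right)\right)^{2} = \left(-6 - \left(\frac{7}{3} - \frac{4 i \sqrt{35}}{15}\right)\right)^{2} = \left(- \frac{25}{3} + \frac{4 i \sqrt{35}}{15}\right)^{2}$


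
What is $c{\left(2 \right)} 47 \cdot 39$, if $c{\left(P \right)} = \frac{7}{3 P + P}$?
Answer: $\frac{12831}{8} \approx 1603.9$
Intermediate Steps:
$c{\left(P \right)} = \frac{7}{4 P}$
$c{\left(2 \right)} 47 \cdot 39 = \frac{7}{4 \cdot 2} \cdot 47 \cdot 39 = \frac{7}{4} \cdot \frac{1}{2} \cdot 47 \cdot 39 = \frac{7}{8} \cdot 47 \cdot 39 = \frac{329}{8} \cdot 39 = \frac{12831}{8}$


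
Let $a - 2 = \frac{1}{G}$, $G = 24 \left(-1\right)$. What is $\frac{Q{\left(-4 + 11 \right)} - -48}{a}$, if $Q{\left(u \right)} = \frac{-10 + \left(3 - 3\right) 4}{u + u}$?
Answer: $\frac{7944}{329} \approx 24.146$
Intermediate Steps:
$G = -24$
$Q{\left(u \right)} = - \frac{5}{u}$ ($Q{\left(u \right)} = \frac{-10 + 0 \cdot 4}{2 u} = \left(-10 + 0\right) \frac{1}{2 u} = - 10 \frac{1}{2 u} = - \frac{5}{u}$)
$a = \frac{47}{24}$ ($a = 2 + \frac{1}{-24} = 2 - \frac{1}{24} = \frac{47}{24} \approx 1.9583$)
$\frac{Q{\left(-4 + 11 \right)} - -48}{a} = \frac{- \frac{5}{-4 + 11} - -48}{\frac{47}{24}} = \left(- \frac{5}{7} + 48\right) \frac{24}{47} = \frac{331}{7} \cdot \frac{24}{47} = \frac{7944}{329}$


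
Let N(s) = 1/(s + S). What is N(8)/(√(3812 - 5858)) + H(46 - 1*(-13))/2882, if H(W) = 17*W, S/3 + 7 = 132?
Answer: 1003/2882 - I*√2046/783618 ≈ 0.34802 - 5.7723e-5*I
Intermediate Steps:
S = 375 (S = -21 + 3*132 = -21 + 396 = 375)
N(s) = 1/(375 + s) (N(s) = 1/(s + 375) = 1/(375 + s))
N(8)/(√(3812 - 5858)) + H(46 - 1*(-13))/2882 = 1/((375 + 8)*(√(3812 - 5858))) + (17*(46 - 1*(-13)))/2882 = 1/(383*(√(-2046))) + (17*(46 + 13))*(1/2882) = 1/(383*((I*√2046))) + (17*59)*(1/2882) = (-I*√2046/2046)/383 + 1003*(1/2882) = -I*√2046/783618 + 1003/2882 = 1003/2882 - I*√2046/783618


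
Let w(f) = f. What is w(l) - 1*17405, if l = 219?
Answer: -17186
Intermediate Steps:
w(l) - 1*17405 = 219 - 1*17405 = 219 - 17405 = -17186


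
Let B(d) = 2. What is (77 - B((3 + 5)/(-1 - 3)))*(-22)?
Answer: -1650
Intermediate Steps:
(77 - B((3 + 5)/(-1 - 3)))*(-22) = (77 - 1*2)*(-22) = (77 - 2)*(-22) = 75*(-22) = -1650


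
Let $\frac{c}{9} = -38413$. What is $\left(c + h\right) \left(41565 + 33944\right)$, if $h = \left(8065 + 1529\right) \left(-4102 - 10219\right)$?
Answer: $-10400714693019$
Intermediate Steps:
$c = -345717$ ($c = 9 \left(-38413\right) = -345717$)
$h = -137395674$ ($h = 9594 \left(-14321\right) = -137395674$)
$\left(c + h\right) \left(41565 + 33944\right) = \left(-345717 - 137395674\right) \left(41565 + 33944\right) = \left(-137741391\right) 75509 = -10400714693019$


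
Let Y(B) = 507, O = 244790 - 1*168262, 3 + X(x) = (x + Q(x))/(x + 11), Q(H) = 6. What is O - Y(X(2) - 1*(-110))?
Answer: 76021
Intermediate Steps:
X(x) = -3 + (6 + x)/(11 + x) (X(x) = -3 + (x + 6)/(x + 11) = -3 + (6 + x)/(11 + x))
O = 76528 (O = 244790 - 168262 = 76528)
O - Y(X(2) - 1*(-110)) = 76528 - 1*507 = 76528 - 507 = 76021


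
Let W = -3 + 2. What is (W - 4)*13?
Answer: -65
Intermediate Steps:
W = -1
(W - 4)*13 = (-1 - 4)*13 = -5*13 = -65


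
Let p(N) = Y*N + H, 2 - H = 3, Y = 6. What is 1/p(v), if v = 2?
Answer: 1/11 ≈ 0.090909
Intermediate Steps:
H = -1 (H = 2 - 1*3 = 2 - 3 = -1)
p(N) = -1 + 6*N (p(N) = 6*N - 1 = -1 + 6*N)
1/p(v) = 1/(-1 + 6*2) = 1/(-1 + 12) = 1/11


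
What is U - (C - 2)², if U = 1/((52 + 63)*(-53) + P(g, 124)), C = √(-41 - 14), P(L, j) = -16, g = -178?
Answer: 311660/6111 + 4*I*√55 ≈ 51.0 + 29.665*I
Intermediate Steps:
C = I*√55 (C = √(-55) = I*√55 ≈ 7.4162*I)
U = -1/6111 (U = 1/((52 + 63)*(-53) - 16) = 1/(115*(-53) - 16) = 1/(-6095 - 16) = 1/(-6111) = -1/6111 ≈ -0.00016364)
U - (C - 2)² = -1/6111 - (I*√55 - 2)² = -1/6111 - (-2 + I*√55)²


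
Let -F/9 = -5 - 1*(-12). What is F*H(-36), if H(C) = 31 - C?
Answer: -4221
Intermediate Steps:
F = -63 (F = -9*(-5 - 1*(-12)) = -9*(-5 + 12) = -9*7 = -63)
F*H(-36) = -63*(31 - 1*(-36)) = -63*(31 + 36) = -63*67 = -4221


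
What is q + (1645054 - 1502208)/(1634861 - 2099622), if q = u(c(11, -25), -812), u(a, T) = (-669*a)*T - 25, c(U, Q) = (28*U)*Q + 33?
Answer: -175972419459337/42251 ≈ -4.1649e+9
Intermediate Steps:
c(U, Q) = 33 + 28*Q*U (c(U, Q) = 28*Q*U + 33 = 33 + 28*Q*U)
u(a, T) = -25 - 669*T*a (u(a, T) = -669*T*a - 25 = -25 - 669*T*a)
q = -4164929101 (q = -25 - 669*(-812)*(33 + 28*(-25)*11) = -25 - 669*(-812)*(33 - 7700) = -25 - 669*(-812)*(-7667) = -25 - 4164929076 = -4164929101)
q + (1645054 - 1502208)/(1634861 - 2099622) = -4164929101 + (1645054 - 1502208)/(1634861 - 2099622) = -4164929101 + 142846/(-464761) = -4164929101 + 142846*(-1/464761) = -4164929101 - 12986/42251 = -175972419459337/42251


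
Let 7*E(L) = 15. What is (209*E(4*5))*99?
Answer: 310365/7 ≈ 44338.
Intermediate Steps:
E(L) = 15/7 (E(L) = (⅐)*15 = 15/7)
(209*E(4*5))*99 = (209*(15/7))*99 = (3135/7)*99 = 310365/7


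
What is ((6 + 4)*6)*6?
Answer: 360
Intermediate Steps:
((6 + 4)*6)*6 = (10*6)*6 = 60*6 = 360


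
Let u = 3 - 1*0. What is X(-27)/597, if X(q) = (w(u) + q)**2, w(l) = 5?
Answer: 484/597 ≈ 0.81072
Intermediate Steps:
u = 3 (u = 3 + 0 = 3)
X(q) = (5 + q)**2
X(-27)/597 = (5 - 27)**2/597 = (-22)**2*(1/597) = 484*(1/597) = 484/597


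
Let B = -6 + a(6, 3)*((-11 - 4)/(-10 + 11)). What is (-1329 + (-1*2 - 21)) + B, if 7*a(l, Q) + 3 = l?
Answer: -9551/7 ≈ -1364.4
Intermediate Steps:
a(l, Q) = -3/7 + l/7
B = -87/7 (B = -6 + (-3/7 + (1/7)*6)*((-11 - 4)/(-10 + 11)) = -6 + (-3/7 + 6/7)*(-15/1) = -6 + 3*(-15*1)/7 = -6 + (3/7)*(-15) = -6 - 45/7 = -87/7 ≈ -12.429)
(-1329 + (-1*2 - 21)) + B = (-1329 + (-1*2 - 21)) - 87/7 = (-1329 + (-2 - 21)) - 87/7 = (-1329 - 23) - 87/7 = -1352 - 87/7 = -9551/7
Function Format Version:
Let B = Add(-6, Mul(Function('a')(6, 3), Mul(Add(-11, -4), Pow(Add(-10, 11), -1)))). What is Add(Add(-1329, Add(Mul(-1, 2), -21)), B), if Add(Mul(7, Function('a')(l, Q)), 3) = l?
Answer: Rational(-9551, 7) ≈ -1364.4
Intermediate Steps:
Function('a')(l, Q) = Add(Rational(-3, 7), Mul(Rational(1, 7), l))
B = Rational(-87, 7) (B = Add(-6, Mul(Add(Rational(-3, 7), Mul(Rational(1, 7), 6)), Mul(Add(-11, -4), Pow(Add(-10, 11), -1)))) = Add(-6, Mul(Add(Rational(-3, 7), Rational(6, 7)), Mul(-15, Pow(1, -1)))) = Add(-6, Mul(Rational(3, 7), Mul(-15, 1))) = Add(-6, Mul(Rational(3, 7), -15)) = Add(-6, Rational(-45, 7)) = Rational(-87, 7) ≈ -12.429)
Add(Add(-1329, Add(Mul(-1, 2), -21)), B) = Add(Add(-1329, Add(Mul(-1, 2), -21)), Rational(-87, 7)) = Add(Add(-1329, Add(-2, -21)), Rational(-87, 7)) = Add(Add(-1329, -23), Rational(-87, 7)) = Add(-1352, Rational(-87, 7)) = Rational(-9551, 7)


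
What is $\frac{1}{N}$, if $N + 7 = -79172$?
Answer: $- \frac{1}{79179} \approx -1.263 \cdot 10^{-5}$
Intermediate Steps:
$N = -79179$ ($N = -7 - 79172 = -79179$)
$\frac{1}{N} = \frac{1}{-79179} = - \frac{1}{79179}$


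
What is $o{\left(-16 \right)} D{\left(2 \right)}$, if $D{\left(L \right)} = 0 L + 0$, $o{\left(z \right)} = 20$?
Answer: $0$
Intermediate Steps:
$D{\left(L \right)} = 0$ ($D{\left(L \right)} = 0 + 0 = 0$)
$o{\left(-16 \right)} D{\left(2 \right)} = 20 \cdot 0 = 0$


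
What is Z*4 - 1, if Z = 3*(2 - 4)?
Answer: -25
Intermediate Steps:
Z = -6 (Z = 3*(-2) = -6)
Z*4 - 1 = -6*4 - 1 = -24 - 1 = -25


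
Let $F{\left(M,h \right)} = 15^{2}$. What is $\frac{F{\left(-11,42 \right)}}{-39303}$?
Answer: $- \frac{25}{4367} \approx -0.0057248$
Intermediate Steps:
$F{\left(M,h \right)} = 225$
$\frac{F{\left(-11,42 \right)}}{-39303} = \frac{225}{-39303} = 225 \left(- \frac{1}{39303}\right) = - \frac{25}{4367}$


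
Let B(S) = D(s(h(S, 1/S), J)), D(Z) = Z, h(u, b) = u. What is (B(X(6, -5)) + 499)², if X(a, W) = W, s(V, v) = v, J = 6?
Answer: 255025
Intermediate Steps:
B(S) = 6
(B(X(6, -5)) + 499)² = (6 + 499)² = 505² = 255025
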